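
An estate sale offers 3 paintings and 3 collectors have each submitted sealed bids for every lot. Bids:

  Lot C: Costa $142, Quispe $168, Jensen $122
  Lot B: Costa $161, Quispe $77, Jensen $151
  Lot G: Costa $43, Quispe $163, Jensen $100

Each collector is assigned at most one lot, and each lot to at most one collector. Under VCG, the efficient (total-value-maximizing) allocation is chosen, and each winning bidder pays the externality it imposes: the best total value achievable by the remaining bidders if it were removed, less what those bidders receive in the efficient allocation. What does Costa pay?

Efficient allocation: Costa→Lot C ($142), Quispe→Lot G ($163), Jensen→Lot B ($151); total welfare W = $456.
Costa receives Lot C at value $142, so the others get W − 142 = $314.
Without Costa: best allocation of the remaining 2 bidders over all 3 lots is Quispe→Lot C ($168), Jensen→Lot B ($151), total $319.
VCG payment = (others' best without Costa) − (others' welfare with Costa) = 319 − 314 = $5.

Costa pays $5.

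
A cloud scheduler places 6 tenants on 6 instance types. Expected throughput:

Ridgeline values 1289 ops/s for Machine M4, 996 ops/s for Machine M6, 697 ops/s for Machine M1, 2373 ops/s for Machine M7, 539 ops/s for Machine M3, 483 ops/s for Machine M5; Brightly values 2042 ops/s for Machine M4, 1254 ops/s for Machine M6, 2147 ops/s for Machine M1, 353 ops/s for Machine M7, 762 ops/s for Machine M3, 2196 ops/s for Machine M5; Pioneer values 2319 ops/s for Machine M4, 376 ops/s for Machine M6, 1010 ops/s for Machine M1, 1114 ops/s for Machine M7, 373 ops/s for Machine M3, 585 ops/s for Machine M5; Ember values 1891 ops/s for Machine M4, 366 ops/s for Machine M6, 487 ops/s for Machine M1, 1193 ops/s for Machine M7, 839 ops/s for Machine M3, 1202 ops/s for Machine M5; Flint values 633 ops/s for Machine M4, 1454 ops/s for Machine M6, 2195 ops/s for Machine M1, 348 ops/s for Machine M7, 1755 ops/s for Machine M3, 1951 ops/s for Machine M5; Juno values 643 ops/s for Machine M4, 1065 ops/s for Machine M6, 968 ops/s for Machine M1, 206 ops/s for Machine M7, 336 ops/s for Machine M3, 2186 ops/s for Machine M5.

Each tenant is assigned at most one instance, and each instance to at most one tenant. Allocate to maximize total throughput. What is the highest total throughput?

This is the linear assignment problem.
Optimal: Ridgeline→Machine M7 (2373 ops/s), Brightly→Machine M1 (2147 ops/s), Pioneer→Machine M4 (2319 ops/s), Ember→Machine M3 (839 ops/s), Flint→Machine M6 (1454 ops/s), Juno→Machine M5 (2186 ops/s) — total 2373+2147+2319+839+1454+2186 = 11318 ops/s.
Max-entry greedy (repeatedly take the single best remaining cell) gives 10987 ops/s, worse by 331.
Every other assignment is strictly worse.

Max total: 11318 ops/s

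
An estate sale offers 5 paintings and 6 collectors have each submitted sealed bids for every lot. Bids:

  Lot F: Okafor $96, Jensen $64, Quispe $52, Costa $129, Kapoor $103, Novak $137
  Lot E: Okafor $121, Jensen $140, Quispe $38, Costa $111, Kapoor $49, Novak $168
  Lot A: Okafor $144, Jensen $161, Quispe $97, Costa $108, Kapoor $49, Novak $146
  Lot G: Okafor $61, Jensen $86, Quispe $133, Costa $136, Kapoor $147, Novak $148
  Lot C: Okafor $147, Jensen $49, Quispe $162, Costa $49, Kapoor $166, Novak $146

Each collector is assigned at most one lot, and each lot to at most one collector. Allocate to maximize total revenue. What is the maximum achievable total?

This is a one-to-one assignment (maximum-weight bipartite matching).
Optimal: Costa→Lot F ($129), Novak→Lot E ($168), Jensen→Lot A ($161), Kapoor→Lot G ($147), Quispe→Lot C ($162) — total 129+168+161+147+162 = $767.
Row-greedy (each collector in turn takes its best remaining lot) gives $619, worse by 148.
Next-best assignment: Costa→Lot F, Novak→Lot E, Jensen→Lot A, Quispe→Lot G, Kapoor→Lot C = $757.

Max total: $767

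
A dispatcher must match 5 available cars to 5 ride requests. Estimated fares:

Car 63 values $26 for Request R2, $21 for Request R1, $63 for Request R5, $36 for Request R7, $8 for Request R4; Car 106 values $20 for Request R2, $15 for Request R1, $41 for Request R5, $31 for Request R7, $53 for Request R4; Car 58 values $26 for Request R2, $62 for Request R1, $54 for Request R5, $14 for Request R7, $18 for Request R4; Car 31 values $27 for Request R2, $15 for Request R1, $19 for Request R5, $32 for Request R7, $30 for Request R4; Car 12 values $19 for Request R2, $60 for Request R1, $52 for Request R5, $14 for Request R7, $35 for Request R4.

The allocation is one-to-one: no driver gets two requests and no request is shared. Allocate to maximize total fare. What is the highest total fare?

Optimal: Car 63→Request R5 ($63), Car 106→Request R4 ($53), Car 58→Request R2 ($26), Car 31→Request R7 ($32), Car 12→Request R1 ($60) — total 63+53+26+32+60 = $234.
Row-greedy (each driver in turn takes its best remaining request) gives $229, worse by 5.
Every other assignment is strictly worse.

Max total: $234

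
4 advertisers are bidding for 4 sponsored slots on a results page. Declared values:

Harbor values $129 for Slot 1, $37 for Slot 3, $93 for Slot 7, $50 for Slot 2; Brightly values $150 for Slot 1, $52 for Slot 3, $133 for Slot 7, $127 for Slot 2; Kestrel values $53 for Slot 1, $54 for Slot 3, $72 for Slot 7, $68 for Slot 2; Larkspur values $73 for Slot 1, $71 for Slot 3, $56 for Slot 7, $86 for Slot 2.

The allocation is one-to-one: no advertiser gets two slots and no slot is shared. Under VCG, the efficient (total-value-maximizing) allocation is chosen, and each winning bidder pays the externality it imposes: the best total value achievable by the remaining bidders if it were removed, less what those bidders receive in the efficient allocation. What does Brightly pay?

Brightly pays $18.

Efficient allocation: Harbor→Slot 1 ($129), Brightly→Slot 7 ($133), Kestrel→Slot 3 ($54), Larkspur→Slot 2 ($86); total welfare W = $402.
Brightly receives Slot 7 at value $133, so the others get W − 133 = $269.
Without Brightly: best allocation of the remaining 3 bidders over all 4 slots is Harbor→Slot 1 ($129), Kestrel→Slot 7 ($72), Larkspur→Slot 2 ($86), total $287.
VCG payment = (others' best without Brightly) − (others' welfare with Brightly) = 287 − 269 = $18.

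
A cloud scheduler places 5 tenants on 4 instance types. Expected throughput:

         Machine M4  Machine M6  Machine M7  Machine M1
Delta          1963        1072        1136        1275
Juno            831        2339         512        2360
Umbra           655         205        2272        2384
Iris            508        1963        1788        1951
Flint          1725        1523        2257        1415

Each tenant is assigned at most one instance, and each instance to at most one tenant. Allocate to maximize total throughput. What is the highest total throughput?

Maximum total: 8943 ops/s

Treat this as an assignment problem: match each tenant to one instance.
Optimal: Delta→Machine M4 (1963 ops/s), Juno→Machine M6 (2339 ops/s), Flint→Machine M7 (2257 ops/s), Umbra→Machine M1 (2384 ops/s) — total 1963+2339+2257+2384 = 8943 ops/s.
Row-greedy (each tenant in turn takes its best remaining instance) gives 8558 ops/s, worse by 385.
No other one-to-one assignment exceeds 8943 ops/s.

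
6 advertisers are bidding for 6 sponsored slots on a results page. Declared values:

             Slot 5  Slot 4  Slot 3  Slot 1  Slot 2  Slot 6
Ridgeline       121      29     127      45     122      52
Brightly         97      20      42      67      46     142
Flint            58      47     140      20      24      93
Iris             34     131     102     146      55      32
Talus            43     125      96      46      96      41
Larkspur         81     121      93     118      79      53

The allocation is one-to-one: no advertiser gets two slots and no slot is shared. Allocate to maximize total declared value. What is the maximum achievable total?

Max total: $766

Optimal: Ridgeline→Slot 5 ($121), Brightly→Slot 6 ($142), Flint→Slot 3 ($140), Iris→Slot 1 ($146), Talus→Slot 2 ($96), Larkspur→Slot 4 ($121) — total 121+142+140+146+96+121 = $766.
Column-greedy (each slot in turn goes to its best remaining advertiser) gives $748, worse by 18.
Next-best assignment: Ridgeline→Slot 2, Brightly→Slot 6, Flint→Slot 3, Iris→Slot 1, Talus→Slot 4, Larkspur→Slot 5 = $756.
Swapping Brightly↔Larkspur (Brightly→Slot 4 $20, Larkspur→Slot 6 $53) loses 190.
No other one-to-one assignment exceeds $766.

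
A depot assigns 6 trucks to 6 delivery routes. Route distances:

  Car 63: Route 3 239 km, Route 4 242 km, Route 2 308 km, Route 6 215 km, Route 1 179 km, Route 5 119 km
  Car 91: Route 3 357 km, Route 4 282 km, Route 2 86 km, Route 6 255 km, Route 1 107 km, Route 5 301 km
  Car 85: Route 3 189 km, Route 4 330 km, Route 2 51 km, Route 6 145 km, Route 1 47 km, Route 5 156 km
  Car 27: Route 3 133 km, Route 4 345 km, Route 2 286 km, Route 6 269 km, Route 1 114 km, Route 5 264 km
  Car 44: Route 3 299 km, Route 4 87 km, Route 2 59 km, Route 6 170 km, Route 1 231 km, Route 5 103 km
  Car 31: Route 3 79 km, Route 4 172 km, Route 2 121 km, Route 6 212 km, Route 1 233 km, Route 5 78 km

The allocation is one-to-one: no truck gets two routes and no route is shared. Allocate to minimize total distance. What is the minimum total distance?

Min total: 630 km

Optimal: Car 63→Route 5 (119 km), Car 91→Route 2 (86 km), Car 85→Route 6 (145 km), Car 27→Route 1 (114 km), Car 44→Route 4 (87 km), Car 31→Route 3 (79 km) — total 119+86+145+114+87+79 = 630 km.
Column-greedy (each route in turn goes to its cheapest remaining truck) gives 803 km, worse by 173.
Next-best assignment: Car 63→Route 6, Car 91→Route 2, Car 85→Route 1, Car 27→Route 3, Car 44→Route 4, Car 31→Route 5 = 646 km.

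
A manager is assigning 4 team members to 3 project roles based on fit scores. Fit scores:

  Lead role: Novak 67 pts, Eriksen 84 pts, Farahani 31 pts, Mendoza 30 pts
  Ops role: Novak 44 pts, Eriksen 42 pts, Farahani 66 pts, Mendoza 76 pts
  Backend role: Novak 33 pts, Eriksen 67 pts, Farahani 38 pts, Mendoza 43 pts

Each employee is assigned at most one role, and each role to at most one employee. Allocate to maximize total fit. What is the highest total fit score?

Maximum total: 210 pts

Optimal: Novak→Lead role (67 pts), Mendoza→Ops role (76 pts), Eriksen→Backend role (67 pts) — total 67+76+67 = 210 pts.
Row-greedy (each employee in turn takes its best remaining role) gives 200 pts, worse by 10.
Swapping Novak↔Mendoza (Novak→Ops role 44 pts, Mendoza→Lead role 30 pts) loses 69.
No other one-to-one assignment exceeds 210 pts.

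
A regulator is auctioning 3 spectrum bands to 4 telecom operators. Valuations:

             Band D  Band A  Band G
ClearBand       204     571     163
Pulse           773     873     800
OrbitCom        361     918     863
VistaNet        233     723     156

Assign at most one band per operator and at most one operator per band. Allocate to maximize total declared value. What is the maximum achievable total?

Maximum total: $2359M

Optimal: Pulse→Band D ($773M), VistaNet→Band A ($723M), OrbitCom→Band G ($863M) — total 773+723+863 = $2359M.
Max-entry greedy (repeatedly take the single best remaining cell) gives $1951M, worse by 408.
Every other assignment is strictly worse.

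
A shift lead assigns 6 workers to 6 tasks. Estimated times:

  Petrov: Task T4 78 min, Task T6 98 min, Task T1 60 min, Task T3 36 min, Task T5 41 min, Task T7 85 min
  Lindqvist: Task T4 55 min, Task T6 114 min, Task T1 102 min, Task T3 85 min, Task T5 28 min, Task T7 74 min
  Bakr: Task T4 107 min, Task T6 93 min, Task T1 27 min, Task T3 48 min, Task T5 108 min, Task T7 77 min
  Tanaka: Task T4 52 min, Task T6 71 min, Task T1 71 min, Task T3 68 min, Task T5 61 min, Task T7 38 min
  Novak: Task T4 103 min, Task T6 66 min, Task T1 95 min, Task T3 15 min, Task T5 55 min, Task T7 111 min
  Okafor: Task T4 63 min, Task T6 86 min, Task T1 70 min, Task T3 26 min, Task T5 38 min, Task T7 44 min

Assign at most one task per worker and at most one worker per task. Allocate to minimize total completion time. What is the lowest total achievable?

Min total: 253 min

This is the linear assignment problem.
Optimal: Petrov→Task T3 (36 min), Lindqvist→Task T5 (28 min), Bakr→Task T1 (27 min), Tanaka→Task T4 (52 min), Novak→Task T6 (66 min), Okafor→Task T7 (44 min) — total 36+28+27+52+66+44 = 253 min.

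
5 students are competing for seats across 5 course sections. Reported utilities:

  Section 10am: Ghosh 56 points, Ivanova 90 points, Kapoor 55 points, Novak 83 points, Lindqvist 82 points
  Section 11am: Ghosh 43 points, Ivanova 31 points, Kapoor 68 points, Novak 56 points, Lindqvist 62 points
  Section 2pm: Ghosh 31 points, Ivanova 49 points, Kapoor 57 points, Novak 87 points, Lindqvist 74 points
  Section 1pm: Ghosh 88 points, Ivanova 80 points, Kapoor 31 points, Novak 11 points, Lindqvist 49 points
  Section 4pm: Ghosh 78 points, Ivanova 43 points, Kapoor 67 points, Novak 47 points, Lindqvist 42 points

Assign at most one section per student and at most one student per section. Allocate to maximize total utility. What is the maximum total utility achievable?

Optimal: Ghosh→Section 4pm (78 points), Ivanova→Section 1pm (80 points), Kapoor→Section 11am (68 points), Novak→Section 2pm (87 points), Lindqvist→Section 10am (82 points) — total 78+80+68+87+82 = 395 points.
Row-greedy (each student in turn takes its best remaining section) gives 375 points, worse by 20.
Swapping Ivanova↔Novak (Ivanova→Section 2pm 49 points, Novak→Section 1pm 11 points) loses 107.
Checked against all permutations: 395 points is optimal.

Max total: 395 points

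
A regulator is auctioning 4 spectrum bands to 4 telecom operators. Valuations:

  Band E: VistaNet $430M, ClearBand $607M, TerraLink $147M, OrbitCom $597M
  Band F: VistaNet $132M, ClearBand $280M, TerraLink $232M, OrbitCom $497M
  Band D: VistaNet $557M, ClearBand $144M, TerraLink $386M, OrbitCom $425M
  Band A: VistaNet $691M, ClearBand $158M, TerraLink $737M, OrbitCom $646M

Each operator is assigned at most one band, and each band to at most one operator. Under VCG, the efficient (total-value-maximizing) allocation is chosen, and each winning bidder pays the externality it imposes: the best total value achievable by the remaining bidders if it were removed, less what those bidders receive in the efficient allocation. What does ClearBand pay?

Efficient allocation: VistaNet→Band D ($557M), ClearBand→Band E ($607M), TerraLink→Band A ($737M), OrbitCom→Band F ($497M); total welfare W = $2398M.
ClearBand receives Band E at value $607M, so the others get W − 607 = $1791M.
Without ClearBand: best allocation of the remaining 3 bidders over all 4 bands is VistaNet→Band D ($557M), TerraLink→Band A ($737M), OrbitCom→Band E ($597M), total $1891M.
VCG payment = (others' best without ClearBand) − (others' welfare with ClearBand) = 1891 − 1791 = $100M.

ClearBand pays $100M.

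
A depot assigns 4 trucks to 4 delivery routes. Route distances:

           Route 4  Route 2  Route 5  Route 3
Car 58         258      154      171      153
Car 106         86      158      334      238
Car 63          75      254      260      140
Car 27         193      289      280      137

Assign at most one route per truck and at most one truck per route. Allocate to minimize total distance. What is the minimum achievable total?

Treat this as an assignment problem: match each truck to one route.
Optimal: Car 58→Route 5 (171 km), Car 106→Route 2 (158 km), Car 63→Route 4 (75 km), Car 27→Route 3 (137 km) — total 171+158+75+137 = 541 km.
Column-greedy (each route in turn goes to its cheapest remaining truck) gives 747 km, worse by 206.
Checked against all permutations: 541 km is optimal.

Minimum total: 541 km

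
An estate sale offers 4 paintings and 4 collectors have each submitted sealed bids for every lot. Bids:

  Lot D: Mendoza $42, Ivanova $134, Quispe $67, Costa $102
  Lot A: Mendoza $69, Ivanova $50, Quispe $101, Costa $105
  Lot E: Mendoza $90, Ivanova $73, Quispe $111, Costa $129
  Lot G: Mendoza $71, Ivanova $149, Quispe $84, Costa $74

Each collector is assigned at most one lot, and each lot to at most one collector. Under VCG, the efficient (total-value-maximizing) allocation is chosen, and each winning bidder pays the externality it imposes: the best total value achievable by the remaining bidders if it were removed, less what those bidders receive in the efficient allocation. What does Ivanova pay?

Ivanova pays $8.

Efficient allocation: Mendoza→Lot E ($90), Ivanova→Lot G ($149), Quispe→Lot A ($101), Costa→Lot D ($102); total welfare W = $442.
Ivanova receives Lot G at value $149, so the others get W − 149 = $293.
Without Ivanova: best allocation of the remaining 3 bidders over all 4 lots is Mendoza→Lot G ($71), Quispe→Lot A ($101), Costa→Lot E ($129), total $301.
VCG payment = (others' best without Ivanova) − (others' welfare with Ivanova) = 301 − 293 = $8.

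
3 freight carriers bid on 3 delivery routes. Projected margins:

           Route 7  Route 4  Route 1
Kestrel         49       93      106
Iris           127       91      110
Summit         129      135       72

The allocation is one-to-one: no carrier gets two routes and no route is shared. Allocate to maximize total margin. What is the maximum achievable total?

Maximum total: $368k

Treat this as an assignment problem: match each carrier to one route.
Optimal: Kestrel→Route 1 ($106k), Iris→Route 7 ($127k), Summit→Route 4 ($135k) — total 106+127+135 = $368k.
Column-greedy (each route in turn goes to its best remaining carrier) gives $332k, worse by 36.
Next-best assignment: Kestrel→Route 4, Iris→Route 1, Summit→Route 7 = $332k.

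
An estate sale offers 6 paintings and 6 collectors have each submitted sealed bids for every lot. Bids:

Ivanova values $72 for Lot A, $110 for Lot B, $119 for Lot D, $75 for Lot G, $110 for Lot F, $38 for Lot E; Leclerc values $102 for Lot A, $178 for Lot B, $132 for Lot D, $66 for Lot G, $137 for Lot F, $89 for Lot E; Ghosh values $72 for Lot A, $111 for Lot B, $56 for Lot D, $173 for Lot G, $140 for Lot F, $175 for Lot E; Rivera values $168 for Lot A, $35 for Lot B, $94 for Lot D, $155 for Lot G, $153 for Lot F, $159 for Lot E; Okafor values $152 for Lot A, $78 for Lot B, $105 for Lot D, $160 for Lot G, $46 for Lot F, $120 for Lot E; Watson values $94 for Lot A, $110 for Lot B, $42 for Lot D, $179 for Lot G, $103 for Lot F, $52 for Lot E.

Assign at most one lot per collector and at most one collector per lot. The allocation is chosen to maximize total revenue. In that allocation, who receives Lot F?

Rivera receives Lot F.

Treat this as an assignment problem: match each collector to one lot.
Optimal: Ivanova→Lot D ($119), Leclerc→Lot B ($178), Ghosh→Lot E ($175), Rivera→Lot F ($153), Okafor→Lot A ($152), Watson→Lot G ($179) — total 119+178+175+153+152+179 = $956.
Max-entry greedy (repeatedly take the single best remaining cell) gives $865, worse by 91.
Next-best assignment: Ivanova→Lot D, Leclerc→Lot B, Ghosh→Lot F, Rivera→Lot E, Okafor→Lot A, Watson→Lot G = $927.
Checked against all permutations: $956 is optimal.
Rivera's own top lot is Lot A ($168), but forcing Rivera→Lot A and reassigning the rest optimally gives only $915 — worse by 41.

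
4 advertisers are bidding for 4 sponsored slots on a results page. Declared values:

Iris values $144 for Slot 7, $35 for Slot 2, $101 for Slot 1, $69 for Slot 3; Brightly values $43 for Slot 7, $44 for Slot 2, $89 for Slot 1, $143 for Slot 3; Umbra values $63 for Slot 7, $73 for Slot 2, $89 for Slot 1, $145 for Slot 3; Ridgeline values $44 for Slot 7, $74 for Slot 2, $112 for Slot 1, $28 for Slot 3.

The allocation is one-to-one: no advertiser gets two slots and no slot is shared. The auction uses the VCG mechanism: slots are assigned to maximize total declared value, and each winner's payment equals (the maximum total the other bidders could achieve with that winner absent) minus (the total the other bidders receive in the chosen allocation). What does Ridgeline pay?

Efficient allocation: Iris→Slot 7 ($144), Brightly→Slot 3 ($143), Umbra→Slot 2 ($73), Ridgeline→Slot 1 ($112); total welfare W = $472.
Ridgeline receives Slot 1 at value $112, so the others get W − 112 = $360.
Without Ridgeline: best allocation of the remaining 3 bidders over all 4 slots is Iris→Slot 7 ($144), Brightly→Slot 1 ($89), Umbra→Slot 3 ($145), total $378.
VCG payment = (others' best without Ridgeline) − (others' welfare with Ridgeline) = 378 − 360 = $18.

Ridgeline pays $18.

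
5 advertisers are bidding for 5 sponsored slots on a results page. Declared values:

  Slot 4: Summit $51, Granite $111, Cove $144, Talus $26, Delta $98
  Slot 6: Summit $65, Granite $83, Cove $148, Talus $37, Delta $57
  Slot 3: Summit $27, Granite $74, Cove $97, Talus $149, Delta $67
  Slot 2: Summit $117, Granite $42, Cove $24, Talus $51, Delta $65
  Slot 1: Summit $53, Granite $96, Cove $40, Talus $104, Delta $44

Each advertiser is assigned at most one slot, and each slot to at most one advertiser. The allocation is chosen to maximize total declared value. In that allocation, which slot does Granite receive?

Optimal: Summit→Slot 2 ($117), Granite→Slot 1 ($96), Cove→Slot 6 ($148), Talus→Slot 3 ($149), Delta→Slot 4 ($98) — total 117+96+148+149+98 = $608.
Column-greedy (each slot in turn goes to its best remaining advertiser) gives $537, worse by 71.
Next-best assignment: Summit→Slot 2, Granite→Slot 4, Cove→Slot 6, Talus→Slot 3, Delta→Slot 1 = $569.
Swapping Delta↔Summit (Delta→Slot 2 $65, Summit→Slot 4 $51) loses 99.
Granite's own top slot is Slot 4 ($111), but forcing Granite→Slot 4 and reassigning the rest optimally gives only $569 — worse by 39.

Granite receives Slot 1.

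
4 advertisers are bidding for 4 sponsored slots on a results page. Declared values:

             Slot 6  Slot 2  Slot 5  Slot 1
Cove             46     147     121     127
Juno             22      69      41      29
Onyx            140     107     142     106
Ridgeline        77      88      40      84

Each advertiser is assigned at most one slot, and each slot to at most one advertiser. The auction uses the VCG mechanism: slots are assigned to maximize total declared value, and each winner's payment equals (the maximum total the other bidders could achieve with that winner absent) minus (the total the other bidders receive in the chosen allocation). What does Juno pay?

Juno pays $27.

Efficient allocation: Cove→Slot 1 ($127), Juno→Slot 2 ($69), Onyx→Slot 5 ($142), Ridgeline→Slot 6 ($77); total welfare W = $415.
Juno receives Slot 2 at value $69, so the others get W − 69 = $346.
Without Juno: best allocation of the remaining 3 bidders over all 4 slots is Cove→Slot 2 ($147), Onyx→Slot 5 ($142), Ridgeline→Slot 1 ($84), total $373.
VCG payment = (others' best without Juno) − (others' welfare with Juno) = 373 − 346 = $27.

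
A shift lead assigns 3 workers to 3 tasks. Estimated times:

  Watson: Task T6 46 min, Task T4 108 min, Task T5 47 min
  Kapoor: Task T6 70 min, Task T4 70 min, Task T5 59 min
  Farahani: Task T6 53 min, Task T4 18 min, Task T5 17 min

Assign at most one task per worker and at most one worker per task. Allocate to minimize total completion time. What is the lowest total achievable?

Minimum total: 123 min

Treat this as an assignment problem: match each worker to one task.
Optimal: Watson→Task T6 (46 min), Kapoor→Task T5 (59 min), Farahani→Task T4 (18 min) — total 46+59+18 = 123 min.
Min-entry greedy (repeatedly take the single cheapest remaining cell) gives 133 min, worse by 10.
No other one-to-one assignment undercuts 123 min.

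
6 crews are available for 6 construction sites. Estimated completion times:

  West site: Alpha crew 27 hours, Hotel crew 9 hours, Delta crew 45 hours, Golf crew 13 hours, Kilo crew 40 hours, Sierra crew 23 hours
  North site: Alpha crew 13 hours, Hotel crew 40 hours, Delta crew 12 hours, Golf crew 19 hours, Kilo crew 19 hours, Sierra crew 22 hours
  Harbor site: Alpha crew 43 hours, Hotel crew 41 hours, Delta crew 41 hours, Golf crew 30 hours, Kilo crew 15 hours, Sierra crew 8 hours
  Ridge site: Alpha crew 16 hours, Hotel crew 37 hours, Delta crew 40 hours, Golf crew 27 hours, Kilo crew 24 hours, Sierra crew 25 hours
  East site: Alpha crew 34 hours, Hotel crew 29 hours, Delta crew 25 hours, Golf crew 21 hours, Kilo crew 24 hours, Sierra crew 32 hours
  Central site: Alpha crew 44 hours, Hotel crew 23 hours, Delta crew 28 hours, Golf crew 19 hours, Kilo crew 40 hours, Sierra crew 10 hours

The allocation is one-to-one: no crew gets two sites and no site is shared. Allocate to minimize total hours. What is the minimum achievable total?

Min total: 83 hours

Optimal: Alpha crew→Ridge site (16 hours), Hotel crew→West site (9 hours), Delta crew→North site (12 hours), Golf crew→East site (21 hours), Kilo crew→Harbor site (15 hours), Sierra crew→Central site (10 hours) — total 16+9+12+21+15+10 = 83 hours.
Column-greedy (each site in turn goes to its cheapest remaining crew) gives 106 hours, worse by 23.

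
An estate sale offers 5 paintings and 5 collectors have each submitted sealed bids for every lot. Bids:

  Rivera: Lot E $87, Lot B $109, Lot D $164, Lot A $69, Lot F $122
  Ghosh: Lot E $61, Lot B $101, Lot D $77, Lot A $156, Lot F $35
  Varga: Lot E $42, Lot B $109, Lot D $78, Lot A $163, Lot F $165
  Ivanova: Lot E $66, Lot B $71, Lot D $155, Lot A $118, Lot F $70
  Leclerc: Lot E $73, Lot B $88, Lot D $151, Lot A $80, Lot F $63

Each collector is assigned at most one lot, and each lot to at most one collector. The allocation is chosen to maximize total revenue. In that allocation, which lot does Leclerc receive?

Leclerc receives Lot E.

Treat this as an assignment problem: match each collector to one lot.
Optimal: Rivera→Lot B ($109), Ghosh→Lot A ($156), Varga→Lot F ($165), Ivanova→Lot D ($155), Leclerc→Lot E ($73) — total 109+156+165+155+73 = $658.
Max-entry greedy (repeatedly take the single best remaining cell) gives $639, worse by 19.
Next-best assignment: Rivera→Lot E, Ghosh→Lot A, Varga→Lot F, Ivanova→Lot D, Leclerc→Lot B = $651.
No other one-to-one assignment exceeds $658.
Leclerc's own top lot is Lot D ($151), but forcing Leclerc→Lot D and reassigning the rest optimally gives only $647 — worse by 11.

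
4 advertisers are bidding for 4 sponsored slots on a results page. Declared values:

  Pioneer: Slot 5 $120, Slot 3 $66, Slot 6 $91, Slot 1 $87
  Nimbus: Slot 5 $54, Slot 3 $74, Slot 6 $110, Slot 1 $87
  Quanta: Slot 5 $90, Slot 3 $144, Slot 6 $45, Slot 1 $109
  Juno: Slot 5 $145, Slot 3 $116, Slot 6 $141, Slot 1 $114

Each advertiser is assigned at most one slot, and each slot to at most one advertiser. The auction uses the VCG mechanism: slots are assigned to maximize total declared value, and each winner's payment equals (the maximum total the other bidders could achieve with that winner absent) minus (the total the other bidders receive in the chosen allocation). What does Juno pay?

Efficient allocation: Pioneer→Slot 5 ($120), Nimbus→Slot 1 ($87), Quanta→Slot 3 ($144), Juno→Slot 6 ($141); total welfare W = $492.
Juno receives Slot 6 at value $141, so the others get W − 141 = $351.
Without Juno: best allocation of the remaining 3 bidders over all 4 slots is Pioneer→Slot 5 ($120), Nimbus→Slot 6 ($110), Quanta→Slot 3 ($144), total $374.
VCG payment = (others' best without Juno) − (others' welfare with Juno) = 374 − 351 = $23.

Juno pays $23.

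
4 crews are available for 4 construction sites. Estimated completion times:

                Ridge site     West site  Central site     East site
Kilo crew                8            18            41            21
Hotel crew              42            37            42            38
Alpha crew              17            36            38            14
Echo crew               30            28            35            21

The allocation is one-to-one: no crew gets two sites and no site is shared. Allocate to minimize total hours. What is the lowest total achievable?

Minimum total: 92 hours

This is a one-to-one assignment (minimum-cost bipartite matching).
Optimal: Kilo crew→Ridge site (8 hours), Hotel crew→Central site (42 hours), Alpha crew→East site (14 hours), Echo crew→West site (28 hours) — total 8+42+14+28 = 92 hours.
Row-greedy (each crew in turn takes its cheapest remaining site) gives 94 hours, worse by 2.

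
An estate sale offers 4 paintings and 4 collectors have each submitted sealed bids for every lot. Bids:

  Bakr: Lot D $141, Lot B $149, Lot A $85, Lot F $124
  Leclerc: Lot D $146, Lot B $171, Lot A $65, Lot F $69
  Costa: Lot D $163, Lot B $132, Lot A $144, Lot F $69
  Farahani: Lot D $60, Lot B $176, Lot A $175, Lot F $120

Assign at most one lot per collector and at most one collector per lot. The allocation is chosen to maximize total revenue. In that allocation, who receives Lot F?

Bakr receives Lot F.

Treat this as an assignment problem: match each collector to one lot.
Optimal: Bakr→Lot F ($124), Leclerc→Lot B ($171), Costa→Lot D ($163), Farahani→Lot A ($175) — total 124+171+163+175 = $633.
Next-best assignment: Bakr→Lot F, Leclerc→Lot D, Costa→Lot A, Farahani→Lot B = $590.
Every other assignment is strictly worse.
Bakr's own top lot is Lot B ($149), but forcing Bakr→Lot B and reassigning the rest optimally gives only $559 — worse by 74.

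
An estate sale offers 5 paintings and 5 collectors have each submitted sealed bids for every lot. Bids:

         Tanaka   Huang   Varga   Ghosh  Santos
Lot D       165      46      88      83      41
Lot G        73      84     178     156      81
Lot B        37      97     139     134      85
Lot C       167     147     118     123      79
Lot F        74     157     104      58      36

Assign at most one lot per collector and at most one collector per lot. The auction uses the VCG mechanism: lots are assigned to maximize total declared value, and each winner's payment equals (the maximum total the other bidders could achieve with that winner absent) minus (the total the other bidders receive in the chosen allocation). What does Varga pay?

Efficient allocation: Tanaka→Lot D ($165), Huang→Lot F ($157), Varga→Lot G ($178), Ghosh→Lot B ($134), Santos→Lot C ($79); total welfare W = $713.
Varga receives Lot G at value $178, so the others get W − 178 = $535.
Without Varga: best allocation of the remaining 4 bidders over all 5 lots is Tanaka→Lot C ($167), Huang→Lot F ($157), Ghosh→Lot G ($156), Santos→Lot B ($85), total $565.
VCG payment = (others' best without Varga) − (others' welfare with Varga) = 565 − 535 = $30.

Varga pays $30.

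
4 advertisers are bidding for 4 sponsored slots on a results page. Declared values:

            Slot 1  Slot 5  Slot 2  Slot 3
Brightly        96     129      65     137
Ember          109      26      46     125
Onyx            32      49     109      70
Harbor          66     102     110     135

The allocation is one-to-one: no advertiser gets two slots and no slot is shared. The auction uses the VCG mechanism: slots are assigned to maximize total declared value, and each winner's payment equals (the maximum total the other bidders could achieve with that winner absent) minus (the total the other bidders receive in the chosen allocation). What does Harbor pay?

Harbor pays $16.

Efficient allocation: Brightly→Slot 5 ($129), Ember→Slot 1 ($109), Onyx→Slot 2 ($109), Harbor→Slot 3 ($135); total welfare W = $482.
Harbor receives Slot 3 at value $135, so the others get W − 135 = $347.
Without Harbor: best allocation of the remaining 3 bidders over all 4 slots is Brightly→Slot 5 ($129), Ember→Slot 3 ($125), Onyx→Slot 2 ($109), total $363.
VCG payment = (others' best without Harbor) − (others' welfare with Harbor) = 363 − 347 = $16.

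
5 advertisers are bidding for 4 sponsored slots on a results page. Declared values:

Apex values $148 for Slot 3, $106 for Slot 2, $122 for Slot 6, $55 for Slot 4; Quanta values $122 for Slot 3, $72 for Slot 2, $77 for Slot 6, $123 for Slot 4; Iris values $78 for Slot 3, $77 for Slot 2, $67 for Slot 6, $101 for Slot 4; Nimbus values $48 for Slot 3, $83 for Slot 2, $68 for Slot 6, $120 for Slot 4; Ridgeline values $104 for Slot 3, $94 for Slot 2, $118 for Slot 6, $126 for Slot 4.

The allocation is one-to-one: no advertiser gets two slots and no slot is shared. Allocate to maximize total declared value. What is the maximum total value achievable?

Maximum total: $472

This is a one-to-one assignment (maximum-weight bipartite matching).
Optimal: Apex→Slot 3 ($148), Nimbus→Slot 2 ($83), Ridgeline→Slot 6 ($118), Quanta→Slot 4 ($123) — total 148+83+118+123 = $472.
Row-greedy (each advertiser in turn takes its best remaining slot) gives $416, worse by 56.
Next-best assignment: Apex→Slot 3, Iris→Slot 2, Ridgeline→Slot 6, Quanta→Slot 4 = $466.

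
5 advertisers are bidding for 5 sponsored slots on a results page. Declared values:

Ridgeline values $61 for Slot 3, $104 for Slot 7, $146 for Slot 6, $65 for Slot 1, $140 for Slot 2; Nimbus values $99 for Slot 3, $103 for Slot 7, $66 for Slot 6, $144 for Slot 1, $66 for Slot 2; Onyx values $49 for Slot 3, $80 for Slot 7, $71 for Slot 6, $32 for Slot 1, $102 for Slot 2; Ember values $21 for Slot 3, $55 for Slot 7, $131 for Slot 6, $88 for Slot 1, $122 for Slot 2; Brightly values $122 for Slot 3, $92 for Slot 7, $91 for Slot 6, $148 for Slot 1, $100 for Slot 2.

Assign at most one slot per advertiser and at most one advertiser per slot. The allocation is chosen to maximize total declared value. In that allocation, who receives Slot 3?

This is the linear assignment problem.
Optimal: Ridgeline→Slot 2 ($140), Nimbus→Slot 1 ($144), Onyx→Slot 7 ($80), Ember→Slot 6 ($131), Brightly→Slot 3 ($122) — total 140+144+80+131+122 = $617.
Column-greedy (each slot in turn goes to its best remaining advertiser) gives $603, worse by 14.
Checked against all permutations: $617 is optimal.
Brightly's own top slot is Slot 1 ($148), but forcing Brightly→Slot 1 and reassigning the rest optimally gives only $598 — worse by 19.

Brightly receives Slot 3.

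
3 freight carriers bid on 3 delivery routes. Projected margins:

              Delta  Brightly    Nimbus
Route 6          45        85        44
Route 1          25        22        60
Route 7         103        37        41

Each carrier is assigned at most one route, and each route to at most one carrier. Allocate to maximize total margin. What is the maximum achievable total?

Max total: $248k

This is the linear assignment problem.
Optimal: Delta→Route 7 ($103k), Brightly→Route 6 ($85k), Nimbus→Route 1 ($60k) — total 103+85+60 = $248k.
Swapping Nimbus↔Brightly (Nimbus→Route 6 $44k, Brightly→Route 1 $22k) loses 79.
No other one-to-one assignment exceeds $248k.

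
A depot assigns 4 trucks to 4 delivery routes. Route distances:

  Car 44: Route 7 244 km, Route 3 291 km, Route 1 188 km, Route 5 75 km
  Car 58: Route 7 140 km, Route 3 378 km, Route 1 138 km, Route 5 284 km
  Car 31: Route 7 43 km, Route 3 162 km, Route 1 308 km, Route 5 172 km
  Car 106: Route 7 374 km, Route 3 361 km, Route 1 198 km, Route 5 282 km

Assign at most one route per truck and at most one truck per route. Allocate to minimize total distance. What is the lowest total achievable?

This is a one-to-one assignment (minimum-cost bipartite matching).
Optimal: Car 44→Route 5 (75 km), Car 58→Route 7 (140 km), Car 31→Route 3 (162 km), Car 106→Route 1 (198 km) — total 75+140+162+198 = 575 km.
Min-entry greedy (repeatedly take the single cheapest remaining cell) gives 617 km, worse by 42.
No other one-to-one assignment undercuts 575 km.

Minimum total: 575 km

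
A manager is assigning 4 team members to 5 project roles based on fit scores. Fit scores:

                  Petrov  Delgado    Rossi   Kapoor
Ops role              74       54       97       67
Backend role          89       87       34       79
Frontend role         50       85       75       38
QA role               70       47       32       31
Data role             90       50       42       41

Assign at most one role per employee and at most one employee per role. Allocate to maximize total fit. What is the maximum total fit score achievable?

Optimal: Petrov→Data role (90 pts), Delgado→Frontend role (85 pts), Rossi→Ops role (97 pts), Kapoor→Backend role (79 pts) — total 90+85+97+79 = 351 pts.
Row-greedy (each employee in turn takes its best remaining role) gives 312 pts, worse by 39.
Swapping Rossi↔Kapoor (Rossi→Backend role 34 pts, Kapoor→Ops role 67 pts) loses 75.

Max total: 351 pts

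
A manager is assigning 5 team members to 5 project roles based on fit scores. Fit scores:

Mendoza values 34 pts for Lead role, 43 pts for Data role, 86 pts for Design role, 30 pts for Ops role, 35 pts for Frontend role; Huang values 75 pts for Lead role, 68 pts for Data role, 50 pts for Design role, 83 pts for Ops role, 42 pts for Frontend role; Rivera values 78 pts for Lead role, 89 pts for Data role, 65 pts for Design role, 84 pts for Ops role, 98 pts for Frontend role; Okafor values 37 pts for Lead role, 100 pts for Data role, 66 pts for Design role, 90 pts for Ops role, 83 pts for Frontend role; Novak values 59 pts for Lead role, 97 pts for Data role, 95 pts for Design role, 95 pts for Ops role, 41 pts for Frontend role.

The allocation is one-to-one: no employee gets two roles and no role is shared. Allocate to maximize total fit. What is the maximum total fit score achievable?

Max total: 454 pts

Optimal: Mendoza→Design role (86 pts), Huang→Lead role (75 pts), Rivera→Frontend role (98 pts), Okafor→Data role (100 pts), Novak→Ops role (95 pts) — total 86+75+98+100+95 = 454 pts.
Next-best assignment: Mendoza→Design role, Huang→Lead role, Rivera→Frontend role, Okafor→Ops role, Novak→Data role = 446 pts.
Swapping Novak↔Rivera (Novak→Frontend role 41 pts, Rivera→Ops role 84 pts) loses 68.
No other one-to-one assignment exceeds 454 pts.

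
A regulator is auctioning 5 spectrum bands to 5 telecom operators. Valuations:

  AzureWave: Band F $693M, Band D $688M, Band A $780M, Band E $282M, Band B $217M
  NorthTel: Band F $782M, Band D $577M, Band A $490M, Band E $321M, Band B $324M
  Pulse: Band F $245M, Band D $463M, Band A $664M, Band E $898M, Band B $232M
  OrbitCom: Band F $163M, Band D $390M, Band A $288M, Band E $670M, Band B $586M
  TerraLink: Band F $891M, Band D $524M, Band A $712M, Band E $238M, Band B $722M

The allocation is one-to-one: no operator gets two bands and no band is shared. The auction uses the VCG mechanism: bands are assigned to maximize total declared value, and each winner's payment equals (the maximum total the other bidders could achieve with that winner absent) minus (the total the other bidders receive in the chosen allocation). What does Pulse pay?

Pulse pays $120M.

Efficient allocation: AzureWave→Band A ($780M), NorthTel→Band D ($577M), Pulse→Band E ($898M), OrbitCom→Band B ($586M), TerraLink→Band F ($891M); total welfare W = $3732M.
Pulse receives Band E at value $898M, so the others get W − 898 = $2834M.
Without Pulse: best allocation of the remaining 4 bidders over all 5 bands is AzureWave→Band A ($780M), NorthTel→Band F ($782M), OrbitCom→Band E ($670M), TerraLink→Band B ($722M), total $2954M.
VCG payment = (others' best without Pulse) − (others' welfare with Pulse) = 2954 − 2834 = $120M.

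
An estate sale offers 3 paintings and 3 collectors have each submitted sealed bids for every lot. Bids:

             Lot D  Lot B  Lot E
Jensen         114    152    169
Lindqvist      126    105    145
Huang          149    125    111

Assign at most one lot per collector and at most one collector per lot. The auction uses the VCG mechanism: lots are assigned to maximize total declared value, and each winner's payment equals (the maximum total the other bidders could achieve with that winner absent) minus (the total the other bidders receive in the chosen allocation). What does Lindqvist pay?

Lindqvist pays $17.

Efficient allocation: Jensen→Lot B ($152), Lindqvist→Lot E ($145), Huang→Lot D ($149); total welfare W = $446.
Lindqvist receives Lot E at value $145, so the others get W − 145 = $301.
Without Lindqvist: best allocation of the remaining 2 bidders over all 3 lots is Jensen→Lot E ($169), Huang→Lot D ($149), total $318.
VCG payment = (others' best without Lindqvist) − (others' welfare with Lindqvist) = 318 − 301 = $17.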